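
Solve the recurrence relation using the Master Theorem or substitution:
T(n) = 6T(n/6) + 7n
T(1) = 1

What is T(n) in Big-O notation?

By Master Theorem: a=6, b=6, f(n)=7n. Since log_6(6) = 1 and f(n) = Θ(n^1), Case 2 applies. T(n) = O(n log n).

Answer: O(n log n)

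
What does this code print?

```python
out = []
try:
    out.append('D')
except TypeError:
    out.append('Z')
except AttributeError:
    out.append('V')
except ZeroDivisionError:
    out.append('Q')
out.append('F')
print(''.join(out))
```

Execution trace: 'D' (try body, no exception) → 'F' (after the try/except). Output: DF

Answer: DF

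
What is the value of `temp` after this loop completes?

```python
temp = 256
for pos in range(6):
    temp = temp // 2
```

Halve 6 times: 256 // 2^6 = 4
`temp` takes the values: 256 → 128 → 64 → 32 → 16 → 8 → 4

Answer: 4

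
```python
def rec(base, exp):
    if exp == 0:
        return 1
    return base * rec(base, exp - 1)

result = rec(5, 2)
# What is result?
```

rec(5, 2) = 5 * 5 = 25

Answer: 25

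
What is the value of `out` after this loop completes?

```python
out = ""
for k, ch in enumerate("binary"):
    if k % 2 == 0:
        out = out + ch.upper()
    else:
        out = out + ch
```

Uppercase even positions in 'binary'
`out` takes the values: "" → "B" → "Bi" → "BiN" → "BiNa" → "BiNaR" → "BiNaRy"

Answer: "BiNaRy"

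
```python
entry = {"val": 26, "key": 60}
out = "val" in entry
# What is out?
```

Trace:
`entry = {"val": 26, "key": 60}` → entry = {'val': 26, 'key': 60}
`out = "val" in entry` → out = True
So out = True

Answer: True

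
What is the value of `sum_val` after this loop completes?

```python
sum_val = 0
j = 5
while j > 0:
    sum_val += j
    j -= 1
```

Sum 5 down to 1
`sum_val` takes the values: 0 → 5 → 9 → 12 → 14 → 15

Answer: 15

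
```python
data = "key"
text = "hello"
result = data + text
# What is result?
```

Trace:
`data = "key"` → data = 'key'
`text = "hello"` → text = 'hello'
`result = data + text` → result = 'keyhello'
So result = 'keyhello'

Answer: 'keyhello'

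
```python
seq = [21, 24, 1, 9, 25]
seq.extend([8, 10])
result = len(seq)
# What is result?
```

Trace:
`seq = [21, 24, 1, 9, 25]` → seq = [21, 24, 1, 9, 25]
`seq.extend([8, 10])` → seq = [21, 24, 1, 9, 25, 8, 10]
`result = len(seq)` → result = 7
So result = 7

Answer: 7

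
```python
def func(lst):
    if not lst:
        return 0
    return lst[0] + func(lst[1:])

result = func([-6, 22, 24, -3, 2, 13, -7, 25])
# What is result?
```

(-6) + 22 + 24 + (-3) + 2 + 13 + (-7) + 25 + 0 = 70

Answer: 70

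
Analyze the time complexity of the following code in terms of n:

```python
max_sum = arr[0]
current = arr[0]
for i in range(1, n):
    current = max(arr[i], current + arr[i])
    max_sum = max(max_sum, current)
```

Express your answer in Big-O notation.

This is Kadane's algorithm for maximum subarray. Time complexity: O(n).

Answer: O(n)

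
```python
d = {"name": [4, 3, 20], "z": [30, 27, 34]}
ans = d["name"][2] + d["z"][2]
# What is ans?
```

Trace:
`d = {"name": [4, 3, 20], "z": [30, 27, 34]}` → d = {'name': [4, 3, 20], 'z': [30, 27, 34]}
`ans = d["name"][2] + d["z"][2]` → ans = 54
So ans = 54

Answer: 54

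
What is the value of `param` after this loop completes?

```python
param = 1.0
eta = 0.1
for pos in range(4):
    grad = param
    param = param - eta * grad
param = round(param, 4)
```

Gradient descent: w = 1.0 * (1 - 0.1)^4
`param` takes the values: 1.0 → 0.9 → 0.81 → 0.729 → 0.6561

Answer: 0.6561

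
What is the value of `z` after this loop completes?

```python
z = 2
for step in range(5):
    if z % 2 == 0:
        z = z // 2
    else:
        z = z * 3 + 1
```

Collatz-style transformation from 2
`z` takes the values: 2 → 1 → 4 → 2 → 1 → 4

Answer: 4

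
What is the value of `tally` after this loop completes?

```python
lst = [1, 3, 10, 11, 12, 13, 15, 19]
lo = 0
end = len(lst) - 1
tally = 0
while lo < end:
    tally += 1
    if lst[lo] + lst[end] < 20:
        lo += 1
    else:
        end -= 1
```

Steps to find pair summing to 20
`tally` takes the values: 0 → 1 → 2 → 3 → 4 → 5 → 6 → 7

Answer: 7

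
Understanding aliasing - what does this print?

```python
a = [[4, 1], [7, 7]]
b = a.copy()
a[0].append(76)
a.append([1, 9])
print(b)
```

Key concept: shallow copy with nested lists.
Step by step:
`a = [[4, 1], [7, 7]]` → a = [[4, 1], [7, 7]]
`b = a.copy()` → b = [[4, 1], [7, 7]]
`a[0].append(76)` → a = [[4, 1, 76], [7, 7]]; b = [[4, 1, 76], [7, 7]]
`a.append([1, 9])` → a = [[4, 1, 76], [7, 7], [1, 9]]
`print(b)` → prints [[4, 1, 76], [7, 7]]

Answer: [[4, 1, 76], [7, 7]]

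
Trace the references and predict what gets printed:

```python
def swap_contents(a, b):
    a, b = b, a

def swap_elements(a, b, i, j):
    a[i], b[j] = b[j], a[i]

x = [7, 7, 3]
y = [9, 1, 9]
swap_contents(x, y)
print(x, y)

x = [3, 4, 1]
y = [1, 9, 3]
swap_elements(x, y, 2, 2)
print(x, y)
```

Key concept: parameter rebinding vs mutation.
Step by step:
`x = [7, 7, 3]` → x = [7, 7, 3]
`y = [9, 1, 9]` → y = [9, 1, 9]
`swap_contents(x, y)` → no visible change to tracked variables
`print(x, y)` → prints [7, 7, 3] [9, 1, 9]
`x = [3, 4, 1]` → x = [3, 4, 1]
`y = [1, 9, 3]` → y = [1, 9, 3]
`swap_elements(x, y, 2, 2)` → x = [3, 4, 3]; y = [1, 9, 1]
`print(x, y)` → prints [3, 4, 3] [1, 9, 1]

Answer:
[7, 7, 3] [9, 1, 9]
[3, 4, 3] [1, 9, 1]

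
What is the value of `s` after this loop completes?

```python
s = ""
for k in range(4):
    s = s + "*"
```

Repeat '*' 4 times
`s` takes the values: "" → "*" → "**" → "***" → "****"

Answer: "****"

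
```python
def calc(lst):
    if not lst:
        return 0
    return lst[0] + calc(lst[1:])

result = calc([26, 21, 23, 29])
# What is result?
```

26 + 21 + 23 + 29 + 0 = 99

Answer: 99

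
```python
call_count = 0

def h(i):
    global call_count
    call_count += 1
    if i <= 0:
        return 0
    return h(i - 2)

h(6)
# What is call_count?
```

Linear recursion stepping by 2: 4 calls from i=6 down to ≤0.

Answer: 4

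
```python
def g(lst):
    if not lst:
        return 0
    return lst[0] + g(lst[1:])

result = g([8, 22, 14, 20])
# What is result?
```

8 + 22 + 14 + 20 + 0 = 64

Answer: 64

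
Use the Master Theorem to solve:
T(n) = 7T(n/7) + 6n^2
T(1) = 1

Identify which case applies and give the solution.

a=7, b=7, f(n)=6n^2. log_7(7) = 1. Since c=2 > 1 and the regularity condition holds (7(n/7)^2 = (7/7^2)n^2 with 7/7^2 < 1), Case 3 applies: T(n) = Θ(f(n)) = O(n^2).

Answer: O(n^2) - Case 3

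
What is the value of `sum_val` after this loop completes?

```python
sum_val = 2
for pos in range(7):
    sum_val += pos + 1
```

Start at 2, add 1 to 7 = 30
`sum_val` takes the values: 2 → 3 → 5 → 8 → 12 → 17 → 23 → 30

Answer: 30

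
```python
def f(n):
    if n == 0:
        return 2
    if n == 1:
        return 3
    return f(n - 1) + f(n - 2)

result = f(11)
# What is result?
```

Build up from base cases: f(0)=2, f(1)=3, f(2)=5, f(3)=8, f(4)=13, f(5)=21, f(6)=34, ..., f(11)=377

Answer: 377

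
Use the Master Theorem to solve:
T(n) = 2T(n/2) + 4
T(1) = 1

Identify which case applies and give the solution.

a=2, b=2, f(n)=4. log_2(2) = 1. Since c=0 < 1, Case 1 applies: T(n) = Θ(n^log_b(a)) = O(n).

Answer: O(n) - Case 1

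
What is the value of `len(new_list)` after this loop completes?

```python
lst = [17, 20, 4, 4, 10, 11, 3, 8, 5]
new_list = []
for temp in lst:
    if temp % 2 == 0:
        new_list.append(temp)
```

Count even numbers in [17, 20, 4, 4, 10, 11, 3, 8, 5]
`new_list` takes the values: [] → [20] → [20, 4] → [20, 4, 4] → [20, 4, 4, 10] → [20, 4, 4, 10, 8]
So `len(new_list)` = 5

Answer: 5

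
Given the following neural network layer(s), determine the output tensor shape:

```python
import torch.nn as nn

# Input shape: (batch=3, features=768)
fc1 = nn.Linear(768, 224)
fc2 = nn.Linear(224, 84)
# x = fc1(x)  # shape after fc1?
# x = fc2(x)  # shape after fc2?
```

Input: (3, 768) -> after fc1: (3, 224) -> Output: (3, 84)

Answer: (3, 84)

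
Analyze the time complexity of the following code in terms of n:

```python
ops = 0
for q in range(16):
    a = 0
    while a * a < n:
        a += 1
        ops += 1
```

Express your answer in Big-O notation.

Each loop level contributes: 1 × √n. Multiplying the contributions gives O(√n).

Answer: O(√n)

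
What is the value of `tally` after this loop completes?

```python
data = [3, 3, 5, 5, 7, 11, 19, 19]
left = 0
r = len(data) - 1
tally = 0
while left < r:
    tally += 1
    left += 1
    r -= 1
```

Iterations until pointers meet (list length 8)
`tally` takes the values: 0 → 1 → 2 → 3 → 4

Answer: 4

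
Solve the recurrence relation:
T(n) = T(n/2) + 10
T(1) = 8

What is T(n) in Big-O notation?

Each step divides n by 2 and adds 10. After log_2(n) steps we reach T(1)=8. So T(n) = 10·log_2(n) + 8 = O(log n).

Answer: O(log n)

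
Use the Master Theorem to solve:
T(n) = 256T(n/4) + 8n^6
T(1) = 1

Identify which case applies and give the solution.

a=256, b=4, f(n)=8n^6. log_4(256) = 4. Since c=6 > 4 and the regularity condition holds (256(n/4)^6 = (256/4^6)n^6 with 256/4^6 < 1), Case 3 applies: T(n) = Θ(f(n)) = O(n^6).

Answer: O(n^6) - Case 3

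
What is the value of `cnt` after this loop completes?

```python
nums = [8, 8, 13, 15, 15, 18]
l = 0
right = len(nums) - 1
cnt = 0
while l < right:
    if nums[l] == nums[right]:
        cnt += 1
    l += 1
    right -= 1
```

Count matching pairs from ends
`cnt` takes the values: 0

Answer: 0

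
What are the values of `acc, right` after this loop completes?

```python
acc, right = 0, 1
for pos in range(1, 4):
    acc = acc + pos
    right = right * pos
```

Sum and factorial of 1 to 3
`acc, right` takes the values: (0, 1) → (1, 1) → (3, 1) → (3, 2) → (6, 2) → (6, 6)

Answer: 6, 6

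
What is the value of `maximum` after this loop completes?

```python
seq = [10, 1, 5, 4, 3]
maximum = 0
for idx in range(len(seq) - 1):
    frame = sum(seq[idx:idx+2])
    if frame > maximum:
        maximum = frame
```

Max sum of 2-element window in [10, 1, 5, 4, 3]
`maximum` takes the values: 0 → 11

Answer: 11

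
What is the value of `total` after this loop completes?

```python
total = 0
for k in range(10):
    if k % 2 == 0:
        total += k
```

Sum of even numbers 0 to 9
`total` takes the values: 0 → 2 → 6 → 12 → 20

Answer: 20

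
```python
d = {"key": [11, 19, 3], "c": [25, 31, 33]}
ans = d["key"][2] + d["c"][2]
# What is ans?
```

Trace:
`d = {"key": [11, 19, 3], "c": [25, 31, 33]}` → d = {'key': [11, 19, 3], 'c': [25, 31, 33]}
`ans = d["key"][2] + d["c"][2]` → ans = 36
So ans = 36

Answer: 36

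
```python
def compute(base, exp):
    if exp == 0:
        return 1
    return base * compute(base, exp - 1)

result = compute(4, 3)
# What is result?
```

compute(4, 3) = 4 * 4 * 4 = 64

Answer: 64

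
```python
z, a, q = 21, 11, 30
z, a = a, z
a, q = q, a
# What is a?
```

Trace:
`z, a, q = 21, 11, 30` → z = 21; a = 11; q = 30
`z, a = a, z` → z = 11; a = 21
`a, q = q, a` → a = 30; q = 21
So a = 30

Answer: 30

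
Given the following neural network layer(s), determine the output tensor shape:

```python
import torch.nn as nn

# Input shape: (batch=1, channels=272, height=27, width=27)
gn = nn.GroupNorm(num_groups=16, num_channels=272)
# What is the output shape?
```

Input: (1, 272, 27, 27) -> Output: (1, 272, 27, 27)

Answer: (1, 272, 27, 27)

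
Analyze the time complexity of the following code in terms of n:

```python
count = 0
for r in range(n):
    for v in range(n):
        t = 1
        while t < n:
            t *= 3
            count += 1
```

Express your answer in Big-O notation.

Each loop level contributes: n × n × log n. Multiplying the contributions gives O(n^2 log n).

Answer: O(n^2 log n)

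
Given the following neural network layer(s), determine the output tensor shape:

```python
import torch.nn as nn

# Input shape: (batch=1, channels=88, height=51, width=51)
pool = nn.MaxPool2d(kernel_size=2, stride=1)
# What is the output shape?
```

Input: (1, 88, 51, 51) -> Output: (1, 88, 50, 50)

Answer: (1, 88, 50, 50)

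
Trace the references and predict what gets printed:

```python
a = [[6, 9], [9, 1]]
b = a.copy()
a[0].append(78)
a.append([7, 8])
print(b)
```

Key concept: shallow copy with nested lists.
Step by step:
`a = [[6, 9], [9, 1]]` → a = [[6, 9], [9, 1]]
`b = a.copy()` → b = [[6, 9], [9, 1]]
`a[0].append(78)` → a = [[6, 9, 78], [9, 1]]; b = [[6, 9, 78], [9, 1]]
`a.append([7, 8])` → a = [[6, 9, 78], [9, 1], [7, 8]]
`print(b)` → prints [[6, 9, 78], [9, 1]]

Answer: [[6, 9, 78], [9, 1]]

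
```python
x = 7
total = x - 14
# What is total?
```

Trace:
`x = 7` → x = 7
`total = x - 14` → total = -7
So total = -7

Answer: -7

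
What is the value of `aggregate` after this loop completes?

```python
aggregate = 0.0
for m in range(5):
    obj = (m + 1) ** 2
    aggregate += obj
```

Sum of squared losses 1² + 2² + ... + 5²
`aggregate` takes the values: 0.0 → 1.0 → 5.0 → 14.0 → 30.0 → 55.0

Answer: 55.0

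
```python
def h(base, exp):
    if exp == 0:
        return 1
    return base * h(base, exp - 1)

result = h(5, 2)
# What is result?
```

h(5, 2) = 5 * 5 = 25

Answer: 25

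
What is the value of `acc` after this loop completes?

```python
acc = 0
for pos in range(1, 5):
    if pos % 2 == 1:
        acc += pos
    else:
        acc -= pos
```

Add odd, subtract even
`acc` takes the values: 0 → 1 → -1 → 2 → -2

Answer: -2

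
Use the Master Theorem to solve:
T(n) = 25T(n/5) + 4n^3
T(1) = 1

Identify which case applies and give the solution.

a=25, b=5, f(n)=4n^3. log_5(25) = 2. Since c=3 > 2 and the regularity condition holds (25(n/5)^3 = (25/5^3)n^3 with 25/5^3 < 1), Case 3 applies: T(n) = Θ(f(n)) = O(n^3).

Answer: O(n^3) - Case 3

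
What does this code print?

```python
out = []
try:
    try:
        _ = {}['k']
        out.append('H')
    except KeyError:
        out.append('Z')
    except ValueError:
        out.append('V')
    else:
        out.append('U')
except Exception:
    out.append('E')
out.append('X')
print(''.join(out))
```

Execution trace: 'Z' (inner except KeyError) → 'X' (after the try/except). Output: ZX

Answer: ZX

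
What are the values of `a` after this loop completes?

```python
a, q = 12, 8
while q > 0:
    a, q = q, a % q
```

GCD of 12 and 8
`a` takes the values: 12 → 8 → 4

Answer: 4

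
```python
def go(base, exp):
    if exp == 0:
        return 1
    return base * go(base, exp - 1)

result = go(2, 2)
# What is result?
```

go(2, 2) = 2 * 2 = 4

Answer: 4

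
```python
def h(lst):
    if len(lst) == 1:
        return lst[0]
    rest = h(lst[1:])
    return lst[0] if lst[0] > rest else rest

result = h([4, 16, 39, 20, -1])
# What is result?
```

Recursive max over [4, 16, 39, 20, -1] = 39

Answer: 39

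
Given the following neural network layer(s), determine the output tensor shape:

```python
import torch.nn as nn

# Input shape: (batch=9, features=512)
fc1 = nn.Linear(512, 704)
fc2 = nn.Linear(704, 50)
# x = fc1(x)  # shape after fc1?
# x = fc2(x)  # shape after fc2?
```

Input: (9, 512) -> after fc1: (9, 704) -> Output: (9, 50)

Answer: (9, 50)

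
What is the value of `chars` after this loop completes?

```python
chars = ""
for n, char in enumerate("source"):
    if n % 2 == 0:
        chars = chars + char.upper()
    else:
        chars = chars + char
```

Uppercase even positions in 'source'
`chars` takes the values: "" → "S" → "So" → "SoU" → "SoUr" → "SoUrC" → "SoUrCe"

Answer: "SoUrCe"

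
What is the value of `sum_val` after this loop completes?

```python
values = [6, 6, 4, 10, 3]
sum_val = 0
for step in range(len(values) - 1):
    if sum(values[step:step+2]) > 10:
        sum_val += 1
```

Count windows with sum > 10
`sum_val` takes the values: 0 → 1 → 2 → 3

Answer: 3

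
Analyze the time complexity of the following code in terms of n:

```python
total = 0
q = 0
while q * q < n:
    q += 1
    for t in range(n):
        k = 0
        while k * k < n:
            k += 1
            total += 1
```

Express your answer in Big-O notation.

Each loop level contributes: √n × n × √n. Multiplying the contributions gives O(n^2).

Answer: O(n^2)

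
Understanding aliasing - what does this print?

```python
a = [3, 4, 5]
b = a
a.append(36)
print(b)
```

Key concept: basic list aliasing.
Step by step:
`a = [3, 4, 5]` → a = [3, 4, 5]
`b = a` → b = [3, 4, 5] (same object as a)
`a.append(36)` → a = [3, 4, 5, 36] (same object as b); b = [3, 4, 5, 36] (same object as a)
`print(b)` → prints [3, 4, 5, 36]

Answer: [3, 4, 5, 36]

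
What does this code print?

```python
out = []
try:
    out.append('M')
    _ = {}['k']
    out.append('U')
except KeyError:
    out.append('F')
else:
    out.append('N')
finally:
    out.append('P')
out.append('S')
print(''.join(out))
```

Execution trace: 'M' (try body) → 'F' (except KeyError) → 'P' (finally) → 'S' (after the try/except). Output: MFPS

Answer: MFPS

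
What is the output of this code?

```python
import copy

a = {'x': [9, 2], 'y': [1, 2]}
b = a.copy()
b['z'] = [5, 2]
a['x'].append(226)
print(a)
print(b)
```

Key concept: shallow copy of dict with mutable values.
Step by step:
`a = {'x': [9, 2], 'y': [1, 2]}` → a = {'x': [9, 2], 'y': [1, 2]}
`b = a.copy()` → b = {'x': [9, 2], 'y': [1, 2]}
`b['z'] = [5, 2]` → b = {'x': [9, 2], 'y': [1, 2], 'z': [5, 2]}
`a['x'].append(226)` → a = {'x': [9, 2, 226], 'y': [1, 2]}; b = {'x': [9, 2, 226], 'y': [1, 2], 'z': [5, 2]}
`print(a)` → prints {'x': [9, 2, 226], 'y': [1, 2]}
`print(b)` → prints {'x': [9, 2, 226], 'y': [1, 2], 'z': [5, 2]}

Answer:
{'x': [9, 2, 226], 'y': [1, 2]}
{'x': [9, 2, 226], 'y': [1, 2], 'z': [5, 2]}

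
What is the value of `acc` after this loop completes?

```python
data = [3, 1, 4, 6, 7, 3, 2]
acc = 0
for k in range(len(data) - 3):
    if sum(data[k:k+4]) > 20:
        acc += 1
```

Count windows with sum > 20
`acc` takes the values: 0

Answer: 0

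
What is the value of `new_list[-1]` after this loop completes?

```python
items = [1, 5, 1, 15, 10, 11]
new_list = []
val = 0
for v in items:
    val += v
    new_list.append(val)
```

Cumulative sum ends at 43
`new_list` takes the values: [] → [1] → [1, 6] → [1, 6, 7] → [1, 6, 7, 22] → [1, 6, 7, 22, 32] → [1, 6, 7, 22, 32, 43]
So `new_list[-1]` = 43

Answer: 43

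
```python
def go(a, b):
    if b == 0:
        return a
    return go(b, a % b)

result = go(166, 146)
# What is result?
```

go(166, 146) -> go(146, 20) -> go(20, 6) -> go(6, 2) -> go(2, 0) -> 2

Answer: 2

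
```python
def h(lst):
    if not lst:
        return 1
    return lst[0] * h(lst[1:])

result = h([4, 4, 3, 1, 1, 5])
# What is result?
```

Product over [4, 4, 3, 1, 1, 5] = 4 * 4 * 3 * 1 * 1 * 5 = 240

Answer: 240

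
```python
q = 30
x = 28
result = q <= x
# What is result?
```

Trace:
`q = 30` → q = 30
`x = 28` → x = 28
`result = q <= x` → result = False
So result = False

Answer: False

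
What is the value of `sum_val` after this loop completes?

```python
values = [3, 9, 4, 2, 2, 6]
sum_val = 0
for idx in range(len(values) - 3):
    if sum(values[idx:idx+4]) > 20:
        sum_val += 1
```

Count windows with sum > 20
`sum_val` takes the values: 0

Answer: 0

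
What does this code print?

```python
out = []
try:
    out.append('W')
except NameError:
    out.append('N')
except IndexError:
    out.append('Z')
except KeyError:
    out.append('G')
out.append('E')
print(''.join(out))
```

Execution trace: 'W' (try body, no exception) → 'E' (after the try/except). Output: WE

Answer: WE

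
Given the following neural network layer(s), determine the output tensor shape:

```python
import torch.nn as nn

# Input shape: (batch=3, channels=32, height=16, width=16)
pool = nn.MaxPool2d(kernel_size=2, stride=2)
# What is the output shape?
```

Input: (3, 32, 16, 16) -> Output: (3, 32, 8, 8)

Answer: (3, 32, 8, 8)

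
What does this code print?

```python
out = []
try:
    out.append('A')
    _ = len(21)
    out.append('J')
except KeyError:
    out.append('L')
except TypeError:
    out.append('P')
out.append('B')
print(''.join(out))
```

Execution trace: 'A' (try body) → 'P' (except TypeError) → 'B' (after the try/except). Output: APB

Answer: APB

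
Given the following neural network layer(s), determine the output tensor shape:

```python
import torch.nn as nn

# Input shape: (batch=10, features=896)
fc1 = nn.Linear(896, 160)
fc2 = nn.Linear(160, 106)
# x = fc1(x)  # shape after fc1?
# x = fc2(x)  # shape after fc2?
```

Input: (10, 896) -> after fc1: (10, 160) -> Output: (10, 106)

Answer: (10, 106)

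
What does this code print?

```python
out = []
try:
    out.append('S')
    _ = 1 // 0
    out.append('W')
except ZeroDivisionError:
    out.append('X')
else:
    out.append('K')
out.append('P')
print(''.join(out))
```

Execution trace: 'S' (try body) → 'X' (except ZeroDivisionError) → 'P' (after the try/except). Output: SXP

Answer: SXP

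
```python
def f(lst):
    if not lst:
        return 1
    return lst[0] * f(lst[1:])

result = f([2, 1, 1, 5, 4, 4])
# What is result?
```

Product over [2, 1, 1, 5, 4, 4] = 2 * 1 * 1 * 5 * 4 * 4 = 160

Answer: 160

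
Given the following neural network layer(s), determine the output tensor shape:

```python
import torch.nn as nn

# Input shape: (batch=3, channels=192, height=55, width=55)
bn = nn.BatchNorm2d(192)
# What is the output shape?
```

Input: (3, 192, 55, 55) -> Output: (3, 192, 55, 55)

Answer: (3, 192, 55, 55)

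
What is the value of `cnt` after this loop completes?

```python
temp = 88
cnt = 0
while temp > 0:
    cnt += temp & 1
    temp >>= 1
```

Count set bits in 88 (binary: 0b1011000)
`cnt` takes the values: 0 → 1 → 2 → 3

Answer: 3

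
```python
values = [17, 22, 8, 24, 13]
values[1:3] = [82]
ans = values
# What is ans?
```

Trace:
`values = [17, 22, 8, 24, 13]` → values = [17, 22, 8, 24, 13]
`values[1:3] = [82]` → values = [17, 82, 24, 13]
`ans = values` → ans = [17, 82, 24, 13]
So ans = [17, 82, 24, 13]

Answer: [17, 82, 24, 13]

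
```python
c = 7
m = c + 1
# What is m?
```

Trace:
`c = 7` → c = 7
`m = c + 1` → m = 8
So m = 8

Answer: 8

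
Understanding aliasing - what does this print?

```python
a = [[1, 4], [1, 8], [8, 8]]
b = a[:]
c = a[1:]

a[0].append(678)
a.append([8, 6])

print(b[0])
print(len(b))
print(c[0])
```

Key concept: slice with nested mutation.
Step by step:
`a = [[1, 4], [1, 8], [8, 8]]` → a = [[1, 4], [1, 8], [8, 8]]
`b = a[:]` → b = [[1, 4], [1, 8], [8, 8]]
`c = a[1:]` → c = [[1, 8], [8, 8]]
`a[0].append(678)` → a = [[1, 4, 678], [1, 8], [8, 8]]; b = [[1, 4, 678], [1, 8], [8, 8]]
`a.append([8, 6])` → a = [[1, 4, 678], [1, 8], [8, 8], [8, 6]]
`print(b[0])` → prints [1, 4, 678]
`print(len(b))` → prints 3
`print(c[0])` → prints [1, 8]

Answer:
[1, 4, 678]
3
[1, 8]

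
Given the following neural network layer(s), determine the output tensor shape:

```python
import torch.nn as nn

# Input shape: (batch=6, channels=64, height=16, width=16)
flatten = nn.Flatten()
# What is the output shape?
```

Input: (6, 64, 16, 16) -> Output: (6, 16384)

Answer: (6, 16384)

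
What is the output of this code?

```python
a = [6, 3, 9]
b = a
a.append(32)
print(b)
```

Key concept: basic list aliasing.
Step by step:
`a = [6, 3, 9]` → a = [6, 3, 9]
`b = a` → b = [6, 3, 9] (same object as a)
`a.append(32)` → a = [6, 3, 9, 32] (same object as b); b = [6, 3, 9, 32] (same object as a)
`print(b)` → prints [6, 3, 9, 32]

Answer: [6, 3, 9, 32]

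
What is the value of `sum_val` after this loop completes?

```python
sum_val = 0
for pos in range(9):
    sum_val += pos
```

Sum of 0 to 8 = 36
`sum_val` takes the values: 0 → 1 → 3 → 6 → 10 → 15 → 21 → 28 → 36

Answer: 36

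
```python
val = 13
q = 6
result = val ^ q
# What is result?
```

Trace:
`val = 13` → val = 13
`q = 6` → q = 6
`result = val ^ q` → result = 11
So result = 11

Answer: 11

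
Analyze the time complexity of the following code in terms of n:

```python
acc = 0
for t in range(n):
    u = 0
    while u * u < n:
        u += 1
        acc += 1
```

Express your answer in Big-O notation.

Each loop level contributes: n × √n. Multiplying the contributions gives O(n√n).

Answer: O(n√n)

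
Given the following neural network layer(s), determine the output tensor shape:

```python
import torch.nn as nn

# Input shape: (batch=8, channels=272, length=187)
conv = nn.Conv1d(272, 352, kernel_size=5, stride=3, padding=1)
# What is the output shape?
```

Input: (8, 272, 187) -> Output: (8, 352, 62)

Answer: (8, 352, 62)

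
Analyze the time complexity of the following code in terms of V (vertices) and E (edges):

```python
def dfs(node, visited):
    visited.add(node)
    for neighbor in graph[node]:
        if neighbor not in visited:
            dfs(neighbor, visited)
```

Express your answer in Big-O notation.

This is Depth-first search (recursive). Time complexity: O(V + E).

Answer: O(V + E)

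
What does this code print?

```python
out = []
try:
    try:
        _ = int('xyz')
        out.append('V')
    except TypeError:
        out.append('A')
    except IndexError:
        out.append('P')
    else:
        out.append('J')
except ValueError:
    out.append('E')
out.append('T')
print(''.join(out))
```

Execution trace: 'E' (outer except ValueError) → 'T' (after the try/except). Output: ET

Answer: ET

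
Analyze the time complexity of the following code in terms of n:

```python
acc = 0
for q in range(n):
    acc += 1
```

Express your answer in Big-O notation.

Each loop level contributes: n. Multiplying the contributions gives O(n).

Answer: O(n)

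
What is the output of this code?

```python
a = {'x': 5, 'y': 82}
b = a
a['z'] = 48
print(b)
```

Key concept: dict aliasing.
Step by step:
`a = {'x': 5, 'y': 82}` → a = {'x': 5, 'y': 82}
`b = a` → b = {'x': 5, 'y': 82} (same object as a)
`a['z'] = 48` → a = {'x': 5, 'y': 82, 'z': 48} (same object as b); b = {'x': 5, 'y': 82, 'z': 48} (same object as a)
`print(b)` → prints {'x': 5, 'y': 82, 'z': 48}

Answer: {'x': 5, 'y': 82, 'z': 48}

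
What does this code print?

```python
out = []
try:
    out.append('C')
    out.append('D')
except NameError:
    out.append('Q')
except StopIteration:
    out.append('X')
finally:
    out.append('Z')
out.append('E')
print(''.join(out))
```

Execution trace: 'C' (try body) → 'D' (try body, no exception) → 'Z' (finally) → 'E' (after the try/except). Output: CDZE

Answer: CDZE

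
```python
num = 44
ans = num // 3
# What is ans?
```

Trace:
`num = 44` → num = 44
`ans = num // 3` → ans = 14
So ans = 14

Answer: 14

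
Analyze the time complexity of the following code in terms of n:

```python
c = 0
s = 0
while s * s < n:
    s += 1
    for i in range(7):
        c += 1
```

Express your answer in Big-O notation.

Each loop level contributes: √n × 1. Multiplying the contributions gives O(√n).

Answer: O(√n)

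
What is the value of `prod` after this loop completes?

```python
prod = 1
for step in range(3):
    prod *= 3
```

3^3 = 27
`prod` takes the values: 1 → 3 → 9 → 27

Answer: 27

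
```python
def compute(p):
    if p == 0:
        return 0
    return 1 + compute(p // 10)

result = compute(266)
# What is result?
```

Count of digits of 266: 3

Answer: 3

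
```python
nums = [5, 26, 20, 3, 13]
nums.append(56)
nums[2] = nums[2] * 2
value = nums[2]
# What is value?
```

Trace:
`nums = [5, 26, 20, 3, 13]` → nums = [5, 26, 20, 3, 13]
`nums.append(56)` → nums = [5, 26, 20, 3, 13, 56]
`nums[2] = nums[2] * 2` → nums = [5, 26, 40, 3, 13, 56]
`value = nums[2]` → value = 40
So value = 40

Answer: 40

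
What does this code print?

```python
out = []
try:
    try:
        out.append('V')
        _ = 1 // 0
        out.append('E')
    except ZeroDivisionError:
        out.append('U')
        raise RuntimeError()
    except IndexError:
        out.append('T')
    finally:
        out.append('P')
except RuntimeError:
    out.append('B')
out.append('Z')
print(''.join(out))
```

Execution trace: 'V' (inner try body) → 'U' (inner except ZeroDivisionError) → 'P' (inner finally) → 'B' (outer except RuntimeError) → 'Z' (after the try/except). Output: VUPBZ

Answer: VUPBZ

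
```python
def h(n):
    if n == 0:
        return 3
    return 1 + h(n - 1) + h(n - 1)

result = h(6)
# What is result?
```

h(n) = 1 + 2·h(n-1), h(0)=3. Closed form: (3+1)·2^6 - 1 = 255.

Answer: 255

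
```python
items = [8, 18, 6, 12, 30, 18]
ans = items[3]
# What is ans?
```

Trace:
`items = [8, 18, 6, 12, 30, 18]` → items = [8, 18, 6, 12, 30, 18]
`ans = items[3]` → ans = 12
So ans = 12

Answer: 12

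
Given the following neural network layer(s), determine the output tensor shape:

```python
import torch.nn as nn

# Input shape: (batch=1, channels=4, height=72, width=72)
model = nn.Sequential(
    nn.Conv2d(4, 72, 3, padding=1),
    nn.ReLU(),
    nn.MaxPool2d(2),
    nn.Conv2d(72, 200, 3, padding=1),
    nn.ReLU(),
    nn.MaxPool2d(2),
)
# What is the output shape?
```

Input: (1, 4, 72, 72) -> after first Conv2d: (1, 72, 72, 72) -> after first MaxPool2d: (1, 72, 36, 36) -> after second Conv2d: (1, 200, 36, 36) -> Output: (1, 200, 18, 18)

Answer: (1, 200, 18, 18)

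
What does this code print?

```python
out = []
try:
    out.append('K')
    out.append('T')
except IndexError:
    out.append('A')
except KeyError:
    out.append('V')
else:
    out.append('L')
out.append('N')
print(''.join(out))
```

Execution trace: 'K' (try body) → 'T' (try body, no exception) → 'L' (else) → 'N' (after the try/except). Output: KTLN

Answer: KTLN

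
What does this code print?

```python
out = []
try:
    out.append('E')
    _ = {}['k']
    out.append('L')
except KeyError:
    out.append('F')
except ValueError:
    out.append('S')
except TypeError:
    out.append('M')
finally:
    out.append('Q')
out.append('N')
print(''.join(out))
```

Execution trace: 'E' (try body) → 'F' (except KeyError) → 'Q' (finally) → 'N' (after the try/except). Output: EFQN

Answer: EFQN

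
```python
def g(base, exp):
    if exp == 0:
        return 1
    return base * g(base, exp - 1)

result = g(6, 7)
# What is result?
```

g(6, 7) = 6 * 6 * 6 * 6 * 6 * 6 * 6 = 279936

Answer: 279936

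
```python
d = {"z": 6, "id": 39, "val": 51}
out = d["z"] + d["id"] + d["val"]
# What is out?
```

Trace:
`d = {"z": 6, "id": 39, "val": 51}` → d = {'z': 6, 'id': 39, 'val': 51}
`out = d["z"] + d["id"] + d["val"]` → out = 96
So out = 96

Answer: 96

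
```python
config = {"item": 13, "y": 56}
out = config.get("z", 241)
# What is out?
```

Trace:
`config = {"item": 13, "y": 56}` → config = {'item': 13, 'y': 56}
`out = config.get("z", 241)` → out = 241
So out = 241

Answer: 241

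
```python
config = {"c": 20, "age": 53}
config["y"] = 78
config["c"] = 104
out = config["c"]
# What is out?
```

Trace:
`config = {"c": 20, "age": 53}` → config = {'c': 20, 'age': 53}
`config["y"] = 78` → config = {'c': 20, 'age': 53, 'y': 78}
`config["c"] = 104` → config = {'c': 104, 'age': 53, 'y': 78}
`out = config["c"]` → out = 104
So out = 104

Answer: 104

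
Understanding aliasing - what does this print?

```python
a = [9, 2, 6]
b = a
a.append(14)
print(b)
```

Key concept: basic list aliasing.
Step by step:
`a = [9, 2, 6]` → a = [9, 2, 6]
`b = a` → b = [9, 2, 6] (same object as a)
`a.append(14)` → a = [9, 2, 6, 14] (same object as b); b = [9, 2, 6, 14] (same object as a)
`print(b)` → prints [9, 2, 6, 14]

Answer: [9, 2, 6, 14]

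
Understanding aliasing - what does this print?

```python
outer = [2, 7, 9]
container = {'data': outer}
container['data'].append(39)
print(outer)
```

Key concept: dict holds reference to list.
Step by step:
`outer = [2, 7, 9]` → outer = [2, 7, 9]
`container = {'data': outer}` → container = {'data': [2, 7, 9]}
`container['data'].append(39)` → outer = [2, 7, 9, 39]; container = {'data': [2, 7, 9, 39]}
`print(outer)` → prints [2, 7, 9, 39]

Answer: [2, 7, 9, 39]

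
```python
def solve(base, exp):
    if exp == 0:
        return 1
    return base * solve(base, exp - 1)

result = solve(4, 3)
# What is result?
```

solve(4, 3) = 4 * 4 * 4 = 64

Answer: 64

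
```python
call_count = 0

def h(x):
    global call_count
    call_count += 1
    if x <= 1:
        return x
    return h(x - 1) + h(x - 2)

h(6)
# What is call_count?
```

Calls(x) = 1 + Calls(x-1) + Calls(x-2); Calls(0)=Calls(1)=1. For x=6 this gives 25.

Answer: 25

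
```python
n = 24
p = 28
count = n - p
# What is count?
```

Trace:
`n = 24` → n = 24
`p = 28` → p = 28
`count = n - p` → count = -4
So count = -4

Answer: -4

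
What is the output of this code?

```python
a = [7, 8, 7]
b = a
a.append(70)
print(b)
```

Key concept: basic list aliasing.
Step by step:
`a = [7, 8, 7]` → a = [7, 8, 7]
`b = a` → b = [7, 8, 7] (same object as a)
`a.append(70)` → a = [7, 8, 7, 70] (same object as b); b = [7, 8, 7, 70] (same object as a)
`print(b)` → prints [7, 8, 7, 70]

Answer: [7, 8, 7, 70]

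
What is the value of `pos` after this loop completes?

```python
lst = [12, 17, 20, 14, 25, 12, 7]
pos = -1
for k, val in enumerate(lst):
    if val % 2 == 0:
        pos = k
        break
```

First even number index in [12, 17, 20, 14, 25, 12, 7]
`pos` takes the values: -1 → 0

Answer: 0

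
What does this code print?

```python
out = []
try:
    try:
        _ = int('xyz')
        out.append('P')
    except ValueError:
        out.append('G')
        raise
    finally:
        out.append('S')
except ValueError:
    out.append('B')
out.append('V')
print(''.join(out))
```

Execution trace: 'G' (except ValueError) → 'S' (finally) → 'B' (outer except ValueError) → 'V' (after the try/except). Output: GSBV

Answer: GSBV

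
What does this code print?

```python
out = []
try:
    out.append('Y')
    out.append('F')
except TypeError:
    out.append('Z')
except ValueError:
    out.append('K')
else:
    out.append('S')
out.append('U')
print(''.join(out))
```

Execution trace: 'Y' (try body) → 'F' (try body, no exception) → 'S' (else) → 'U' (after the try/except). Output: YFSU

Answer: YFSU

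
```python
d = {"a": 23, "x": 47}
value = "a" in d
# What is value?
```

Trace:
`d = {"a": 23, "x": 47}` → d = {'a': 23, 'x': 47}
`value = "a" in d` → value = True
So value = True

Answer: True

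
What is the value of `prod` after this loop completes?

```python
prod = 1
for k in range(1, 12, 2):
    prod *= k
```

Product of 1, 3, 5, ... up to 11
`prod` takes the values: 1 → 3 → 15 → 105 → 945 → 10395

Answer: 10395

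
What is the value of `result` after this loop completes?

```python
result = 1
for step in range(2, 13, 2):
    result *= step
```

Product of even numbers 2 to 12
`result` takes the values: 1 → 2 → 8 → 48 → 384 → 3840 → 46080

Answer: 46080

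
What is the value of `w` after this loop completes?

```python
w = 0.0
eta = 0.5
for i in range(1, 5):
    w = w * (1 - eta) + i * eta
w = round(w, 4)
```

Moving average with lr=0.5
`w` takes the values: 0.0 → 0.5 → 1.25 → 2.125 → 3.0625

Answer: 3.0625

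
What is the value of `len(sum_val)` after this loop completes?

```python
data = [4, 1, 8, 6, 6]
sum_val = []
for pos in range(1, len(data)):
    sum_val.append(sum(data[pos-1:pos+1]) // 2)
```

Number of 2-element averages
`sum_val` takes the values: [] → [2] → [2, 4] → [2, 4, 7] → [2, 4, 7, 6]
So `len(sum_val)` = 4

Answer: 4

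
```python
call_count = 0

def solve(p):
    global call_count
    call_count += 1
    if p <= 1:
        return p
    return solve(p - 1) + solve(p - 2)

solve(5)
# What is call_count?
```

Calls(p) = 1 + Calls(p-1) + Calls(p-2); Calls(0)=Calls(1)=1. For p=5 this gives 15.

Answer: 15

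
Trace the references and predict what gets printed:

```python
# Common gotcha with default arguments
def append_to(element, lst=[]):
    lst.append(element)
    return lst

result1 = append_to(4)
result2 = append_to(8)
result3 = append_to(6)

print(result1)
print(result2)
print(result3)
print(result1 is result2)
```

Key concept: mutable default argument gotcha.
Step by step:
`result1 = append_to(4)` → result1 = [4]
`result2 = append_to(8)` → result1 = [4, 8] (same object as result2); result2 = [4, 8] (same object as result1)
`result3 = append_to(6)` → result1 = [4, 8, 6] (same object as result2, result3); result2 = [4, 8, 6] (same object as result1, result3); result3 = [4, 8, 6] (same object as result1, result2)
`print(result1)` → prints [4, 8, 6]
`print(result2)` → prints [4, 8, 6]
`print(result3)` → prints [4, 8, 6]
`print(result1 is result2)` → prints True

Answer:
[4, 8, 6]
[4, 8, 6]
[4, 8, 6]
True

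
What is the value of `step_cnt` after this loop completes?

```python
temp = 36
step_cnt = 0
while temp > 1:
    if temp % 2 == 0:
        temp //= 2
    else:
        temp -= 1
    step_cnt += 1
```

Steps to reduce 36 to 1
`step_cnt` takes the values: 0 → 1 → 2 → 3 → 4 → 5 → 6

Answer: 6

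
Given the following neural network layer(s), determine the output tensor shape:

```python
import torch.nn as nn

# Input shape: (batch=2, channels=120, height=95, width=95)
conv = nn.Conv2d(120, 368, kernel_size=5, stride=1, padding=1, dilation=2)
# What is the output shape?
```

Input: (2, 120, 95, 95) -> Output: (2, 368, 89, 89)

Answer: (2, 368, 89, 89)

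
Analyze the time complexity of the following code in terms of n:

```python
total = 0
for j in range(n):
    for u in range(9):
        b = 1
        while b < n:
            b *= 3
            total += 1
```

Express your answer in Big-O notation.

Each loop level contributes: n × 1 × log n. Multiplying the contributions gives O(n log n).

Answer: O(n log n)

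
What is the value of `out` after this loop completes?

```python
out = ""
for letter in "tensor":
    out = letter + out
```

Reverse 'tensor'
`out` takes the values: "" → "t" → "et" → "net" → "snet" → "osnet" → "rosnet"

Answer: "rosnet"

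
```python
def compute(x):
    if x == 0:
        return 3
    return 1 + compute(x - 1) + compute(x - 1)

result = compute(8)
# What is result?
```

compute(x) = 1 + 2·compute(x-1), compute(0)=3. Closed form: (3+1)·2^8 - 1 = 1023.

Answer: 1023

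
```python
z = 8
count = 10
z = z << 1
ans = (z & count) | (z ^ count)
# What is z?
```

Trace:
`z = 8` → z = 8
`count = 10` → count = 10
`z = z << 1` → z = 16
`ans = (z & count) | (z ^ count)` → ans = 26
So z = 16

Answer: 16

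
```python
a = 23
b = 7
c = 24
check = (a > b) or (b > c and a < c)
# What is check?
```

Trace:
`a = 23` → a = 23
`b = 7` → b = 7
`c = 24` → c = 24
`check = (a > b) or (b > c and a < c)` → check = True
So check = True

Answer: True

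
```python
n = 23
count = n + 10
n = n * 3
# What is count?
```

Trace:
`n = 23` → n = 23
`count = n + 10` → count = 33
`n = n * 3` → n = 69
So count = 33

Answer: 33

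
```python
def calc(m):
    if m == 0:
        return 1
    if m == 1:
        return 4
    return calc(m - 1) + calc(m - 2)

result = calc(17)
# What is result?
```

Build up from base cases: calc(0)=1, calc(1)=4, calc(2)=5, calc(3)=9, calc(4)=14, calc(5)=23, calc(6)=37, ..., calc(17)=7375

Answer: 7375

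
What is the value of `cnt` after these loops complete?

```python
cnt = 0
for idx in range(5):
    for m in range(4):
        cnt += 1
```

5 * 4 = 20
`cnt` takes the values: 0 → 1 → 2 → 3 → 4 → 5 → 6 → 7 → 8 → 9 → 10 → 11 → 12 → 13 → 14 → 15 → 16 → 17 → 18 → 19 → 20

Answer: 20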